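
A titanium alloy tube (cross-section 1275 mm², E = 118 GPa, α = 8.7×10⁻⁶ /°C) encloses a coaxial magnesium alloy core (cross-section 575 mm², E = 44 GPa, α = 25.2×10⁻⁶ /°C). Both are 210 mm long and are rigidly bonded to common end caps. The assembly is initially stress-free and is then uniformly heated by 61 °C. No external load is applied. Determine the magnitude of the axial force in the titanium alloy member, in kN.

P ≈ 21.8 kN (tensile in the titanium alloy)

The magnesium alloy has the larger α, so on heating it would change length more than the titanium alloy if both were free. The rigid plates force a common final length, so the magnesium alloy is put into compression and the titanium alloy into tension, with equal and opposite forces P (no external load).
Equating the net (thermal + elastic) strains gives |α₁ − α₂|·ΔT = P·[1/(A₁E₁) + 1/(A₂E₂)].
|α₁ − α₂|·ΔT = 16.5×10⁻⁶ × 61 = 0.001006.
1/(A₁E₁) + 1/(A₂E₂) = 1/(1275×118×10³) + 1/(575×44×10³) = 4.617×10⁻⁸ N⁻¹.
So P = 0.001006 / 4.617×10⁻⁸ = 21.8 kN.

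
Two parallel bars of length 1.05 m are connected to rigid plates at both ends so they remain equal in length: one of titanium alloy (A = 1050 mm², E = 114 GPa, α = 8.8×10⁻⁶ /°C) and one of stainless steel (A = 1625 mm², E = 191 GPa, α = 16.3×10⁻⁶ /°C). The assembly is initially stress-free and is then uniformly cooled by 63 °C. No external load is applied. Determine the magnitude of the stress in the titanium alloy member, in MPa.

σ ≈ 38.9 MPa (compressive)

Both members must finish at the same length. With the larger α, the stainless steel tends to over-contract; the plates restrain it, putting the stainless steel in tension and the titanium alloy in compression. With no external load the two internal forces are equal and opposite, magnitude P.
Setting the final lengths equal and cancelling L: (α₁ − α₂)ΔT = P/(A₁E₁) + P/(A₂E₂).
|α₁ − α₂|·ΔT = 7.5×10⁻⁶ × 63 = 0.0004725.
1/(A₁E₁) + 1/(A₂E₂) = 1/(1050×114×10³) + 1/(1625×191×10³) = 1.158×10⁻⁸ N⁻¹.
P = 0.0004725 / 1.158×10⁻⁸ = 40820 N = 40.82 kN.
σ_{titanium alloy} = P/A₁ = 40820/1050 = 38.87 MPa, compressive.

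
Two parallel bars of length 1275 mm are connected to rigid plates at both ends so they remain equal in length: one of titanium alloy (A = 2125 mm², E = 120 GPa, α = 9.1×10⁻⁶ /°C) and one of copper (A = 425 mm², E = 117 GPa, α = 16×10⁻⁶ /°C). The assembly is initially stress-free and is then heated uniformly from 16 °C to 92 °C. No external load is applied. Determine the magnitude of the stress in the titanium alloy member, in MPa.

The copper has the larger α, so on heating it would change length more than the titanium alloy if both were free. The rigid plates force a common final length, so the copper is put into compression and the titanium alloy into tension, with equal and opposite forces P (no external load).
Compatibility of the two members (thermal + elastic change equal): (α₁ − α₂)ΔT = P·[1/(A₁E₁) + 1/(A₂E₂)].
|α₁ − α₂|·ΔT = 6.9×10⁻⁶ × 76 = 0.0005244.
1/(A₁E₁) + 1/(A₂E₂) = 1/(2125×120×10³) + 1/(425×117×10³) = 2.403×10⁻⁸ N⁻¹.
So P = 0.0005244 / 2.403×10⁻⁸ = 21.82 kN.
σ_{titanium alloy} = P/A₁ = 21820/2125 = 10.27 MPa, tensile.

σ ≈ 10.3 MPa (tensile)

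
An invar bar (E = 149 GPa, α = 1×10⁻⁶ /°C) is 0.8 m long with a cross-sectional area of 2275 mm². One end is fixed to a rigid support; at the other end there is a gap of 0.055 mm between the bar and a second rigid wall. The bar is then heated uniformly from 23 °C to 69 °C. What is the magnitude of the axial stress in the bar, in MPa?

σ ≈ 0 MPa

If the wall were absent the bar would grow by αΔT L = 1×10⁻⁶ × 46 × 800 = 0.0368 mm.
Since δ_free = 0.0368 mm is less than the 0.055 mm gap, the bar never touches the wall. No axial force develops.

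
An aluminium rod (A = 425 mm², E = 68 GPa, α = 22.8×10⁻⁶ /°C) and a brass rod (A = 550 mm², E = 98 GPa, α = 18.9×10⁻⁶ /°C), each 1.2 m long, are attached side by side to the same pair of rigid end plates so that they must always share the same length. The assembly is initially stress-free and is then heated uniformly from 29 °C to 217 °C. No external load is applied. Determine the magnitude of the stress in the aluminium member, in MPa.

σ ≈ 32.5 MPa (compressive)

The aluminium has the larger α, so on heating it would change length more than the brass if both were free. The rigid plates force a common final length, so the aluminium is put into compression and the brass into tension, with equal and opposite forces P (no external load).
Compatibility of the two members (thermal + elastic change equal): (α₁ − α₂)ΔT = P·[1/(A₁E₁) + 1/(A₂E₂)].
|α₁ − α₂|·ΔT = 3.9×10⁻⁶ × 188 = 0.0007332.
1/(A₁E₁) + 1/(A₂E₂) = 1/(425×68×10³) + 1/(550×98×10³) = 5.315×10⁻⁸ N⁻¹.
So P = 0.0007332 / 5.315×10⁻⁸ = 13.79 kN.
σ_{aluminium} = P/A₁ = 13790/425 = 32.46 MPa, compressive.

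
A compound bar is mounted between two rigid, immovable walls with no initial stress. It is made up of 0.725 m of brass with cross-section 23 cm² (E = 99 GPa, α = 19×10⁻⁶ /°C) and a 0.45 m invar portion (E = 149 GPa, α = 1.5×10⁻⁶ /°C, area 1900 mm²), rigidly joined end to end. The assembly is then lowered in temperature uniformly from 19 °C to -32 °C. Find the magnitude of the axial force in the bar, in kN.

If the supports were absent, the total length change would be Σ αᵢΔT Lᵢ = 19×10⁻⁶×51×725 + 1.5×10⁻⁶×51×450 = 0.7369 mm.
The walls prevent any net length change, so an axial force P (same in every segment) develops. Compatibility: P · Σ Lᵢ/(AᵢEᵢ) = δ_free.
The series flexibility is Σ Lᵢ/(AᵢEᵢ) = 725/(2300×99×10³) + 450/(1900×149×10³) = 4.774×10⁻⁶ mm/N.
So P = 0.7369 / 4.774×10⁻⁶ = 154.4 kN, tensile.

P ≈ 154 kN (tensile)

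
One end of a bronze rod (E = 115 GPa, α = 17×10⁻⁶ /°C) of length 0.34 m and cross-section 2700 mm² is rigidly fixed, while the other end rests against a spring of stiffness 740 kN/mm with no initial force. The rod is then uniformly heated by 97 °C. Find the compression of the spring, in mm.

The unrestrained thermal change is αΔT L = 17×10⁻⁶ × 97 × 340 = 0.5607 mm.
Let P be the compressive force at the spring. The rod shortens elastically by PL/(AE) and the spring compresses by P/k; together these equal δ_free.
So P = δ_free / [L/(AE) + 1/k] = 0.5607 / [ 340/(2700×115×10³) + 1/(740×10³) ].
P = 0.5607 / 2.446×10⁻⁶ = 229200 N.
Spring compression = P/k = 229200/(740×10³) = 0.3097 mm.

δ ≈ 0.31 mm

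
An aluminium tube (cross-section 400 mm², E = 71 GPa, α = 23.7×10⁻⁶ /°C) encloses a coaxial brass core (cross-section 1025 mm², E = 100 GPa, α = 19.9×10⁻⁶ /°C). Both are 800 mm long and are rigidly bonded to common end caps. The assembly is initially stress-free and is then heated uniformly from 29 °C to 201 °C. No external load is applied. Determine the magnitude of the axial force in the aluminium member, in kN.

The aluminium has the larger α, so on heating it would change length more than the brass if both were free. The rigid plates force a common final length, so the aluminium is put into compression and the brass into tension, with equal and opposite forces P (no external load).
Setting the final lengths equal and cancelling L: (α₁ − α₂)ΔT = P/(A₁E₁) + P/(A₂E₂).
|α₁ − α₂|·ΔT = 3.8×10⁻⁶ × 172 = 0.0006536.
1/(A₁E₁) + 1/(A₂E₂) = 1/(400×71×10³) + 1/(1025×100×10³) = 4.497×10⁻⁸ N⁻¹.
So P = 0.0006536 / 4.497×10⁻⁸ = 14.53 kN.

P ≈ 14.5 kN (compressive in the aluminium)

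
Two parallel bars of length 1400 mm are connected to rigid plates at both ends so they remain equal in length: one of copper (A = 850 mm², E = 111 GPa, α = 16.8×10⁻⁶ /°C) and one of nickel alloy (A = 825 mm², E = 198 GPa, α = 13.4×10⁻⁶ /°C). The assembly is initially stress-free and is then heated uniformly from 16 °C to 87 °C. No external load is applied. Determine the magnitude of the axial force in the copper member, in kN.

Equilibrium of a rigid end plate with no external load gives equal and opposite internal forces ±P in the two members. Since α_{copper} > α_{nickel alloy}, heating drives the copper into compression and the nickel alloy into tension.
Compatibility of the two members (thermal + elastic change equal): (α₁ − α₂)ΔT = P·[1/(A₁E₁) + 1/(A₂E₂)].
|α₁ − α₂|·ΔT = 3.4×10⁻⁶ × 71 = 0.0002414.
1/(A₁E₁) + 1/(A₂E₂) = 1/(850×111×10³) + 1/(825×198×10³) = 1.672×10⁻⁸ N⁻¹.
P = 0.0002414 / 1.672×10⁻⁸ = 14440 N = 14.44 kN.

P ≈ 14.4 kN (compressive in the copper)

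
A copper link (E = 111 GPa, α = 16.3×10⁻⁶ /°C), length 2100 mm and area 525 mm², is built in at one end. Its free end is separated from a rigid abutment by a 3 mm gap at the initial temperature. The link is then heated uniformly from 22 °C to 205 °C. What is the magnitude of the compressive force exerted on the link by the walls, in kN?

Free thermal elongation = αΔT L = 16.3×10⁻⁶ × 183 × 2100 = 6.264 mm.
This exceeds the 3 mm gap, so the wall pushes back. The portion of expansion that must be recovered elastically is δ_free − gap = 6.264 − 3 = 3.264 mm.
That suppressed elongation corresponds to σ = E·Δ/L = 111×10³ × 3.264/2100 = 172.5 MPa.
Force on the wall = σA = 172.5 × 525 mm² = 90.58 kN.

P ≈ 90.6 kN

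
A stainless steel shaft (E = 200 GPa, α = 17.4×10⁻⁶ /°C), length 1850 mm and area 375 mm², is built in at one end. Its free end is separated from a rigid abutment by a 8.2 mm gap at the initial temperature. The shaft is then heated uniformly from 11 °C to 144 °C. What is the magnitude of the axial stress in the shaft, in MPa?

If the wall were absent the shaft would grow by αΔT L = 17.4×10⁻⁶ × 133 × 1850 = 4.281 mm.
This is smaller than the 8.2 mm clearance, so the shaft expands freely without reaching the stop — the stress is zero.

σ ≈ 0 MPa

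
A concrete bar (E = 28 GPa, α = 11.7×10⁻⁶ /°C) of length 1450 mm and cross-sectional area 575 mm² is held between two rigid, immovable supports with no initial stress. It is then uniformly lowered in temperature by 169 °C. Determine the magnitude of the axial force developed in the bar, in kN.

Full restraint means ε = 0, so the stress is σ = EαΔT = 28×10³ × 11.7×10⁻⁶ × 169 = 55.36 MPa.
Then P = σA = 55.36 × 575 mm² = 31.83 kN, tensile.

P ≈ 31.8 kN (tensile)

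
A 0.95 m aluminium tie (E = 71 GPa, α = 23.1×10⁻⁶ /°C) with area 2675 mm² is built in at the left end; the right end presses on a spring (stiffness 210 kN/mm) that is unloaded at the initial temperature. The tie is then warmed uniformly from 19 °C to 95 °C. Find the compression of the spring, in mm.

The unrestrained thermal change is αΔT L = 23.1×10⁻⁶ × 76 × 950 = 1.668 mm.
Let P be the compressive force at the spring. The tie shortens elastically by PL/(AE) and the spring compresses by P/k; together these equal δ_free.
P [ L/(AE) + 1/k ] = δ_free → P [ 950/(2675×71×10³) + 1/(210×10³) ] = 1.668.
P = 1.668 / 9.764×10⁻⁶ = 170800 N.
Spring compression = P/k = 170800/(210×10³) = 0.8134 mm.

δ ≈ 0.813 mm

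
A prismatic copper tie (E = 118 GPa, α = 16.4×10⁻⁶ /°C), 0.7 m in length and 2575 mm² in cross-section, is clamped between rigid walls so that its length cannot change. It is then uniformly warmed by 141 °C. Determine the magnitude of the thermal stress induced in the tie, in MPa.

Because both ends are immovable the net strain is zero, and the suppressed thermal strain is αΔT = 16.4×10⁻⁶ × 141 = 2312.4×10⁻⁶.
The stress required to suppress this strain is σ = Eε = 118×10³ × 2312.4×10⁻⁶ = 272.9 MPa, compressive since the tie is trying to expand.

σ ≈ 273 MPa (compressive)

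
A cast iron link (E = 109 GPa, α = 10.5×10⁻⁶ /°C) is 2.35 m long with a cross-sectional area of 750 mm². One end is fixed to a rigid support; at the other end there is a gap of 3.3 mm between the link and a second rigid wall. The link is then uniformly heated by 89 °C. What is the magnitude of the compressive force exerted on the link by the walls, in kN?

Free thermal elongation = αΔT L = 10.5×10⁻⁶ × 89 × 2350 = 2.196 mm.
Since δ_free = 2.2 mm is less than the 3.3 mm gap, the link never touches the wall. No axial force develops.

P ≈ 0 kN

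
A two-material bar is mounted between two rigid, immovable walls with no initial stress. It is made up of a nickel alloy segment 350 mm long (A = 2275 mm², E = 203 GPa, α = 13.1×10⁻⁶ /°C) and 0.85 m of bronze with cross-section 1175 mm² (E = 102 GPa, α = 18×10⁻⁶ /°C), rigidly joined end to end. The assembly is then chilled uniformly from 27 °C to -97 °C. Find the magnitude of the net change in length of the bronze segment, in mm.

With the walls removed the bar would change length by δ_free = Σ αᵢΔT Lᵢ = 13.1×10⁻⁶×124×350 + 18×10⁻⁶×124×850 = 2.466 mm.
Since the ends are fixed, an axial force P builds up, equal in every segment, with P · Σ Lᵢ/(AᵢEᵢ) = δ_free.
The series flexibility is Σ Lᵢ/(AᵢEᵢ) = 350/(2275×203×10³) + 850/(1175×102×10³) = 7.85×10⁻⁶ mm/N.
P = 2.466 / 7.85×10⁻⁶ = 314100 N = 314.1 kN, tensile.
For the bronze segment, free thermal change = 18×10⁻⁶×124×850 = 1.897 mm and elastic change from P = 314100×850/(1175×102×10³) = 2.228 mm; these oppose, so the net change is 0.33 mm (segment lengthens).

|ΔL| ≈ 0.33 mm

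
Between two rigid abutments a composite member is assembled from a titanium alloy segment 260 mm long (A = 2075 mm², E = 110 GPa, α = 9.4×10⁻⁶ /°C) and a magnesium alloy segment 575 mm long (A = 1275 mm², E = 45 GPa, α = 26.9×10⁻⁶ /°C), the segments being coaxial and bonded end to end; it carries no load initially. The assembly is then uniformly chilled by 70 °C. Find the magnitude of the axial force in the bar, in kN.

With the walls removed the bar would change length by δ_free = Σ αᵢΔT Lᵢ = 9.4×10⁻⁶×70×260 + 26.9×10⁻⁶×70×575 = 1.254 mm.
The walls prevent any net length change, so an axial force P (same in every segment) develops. Compatibility: P · Σ Lᵢ/(AᵢEᵢ) = δ_free.
Σ Lᵢ/(AᵢEᵢ) = 260/(2075×110×10³) + 575/(1275×45×10³) = 1.116×10⁻⁵ mm/N.
Hence P = δ_free / Σ(L/AE) = 1.254/1.116×10⁻⁵ = 112.3 kN (tensile).

P ≈ 112 kN (tensile)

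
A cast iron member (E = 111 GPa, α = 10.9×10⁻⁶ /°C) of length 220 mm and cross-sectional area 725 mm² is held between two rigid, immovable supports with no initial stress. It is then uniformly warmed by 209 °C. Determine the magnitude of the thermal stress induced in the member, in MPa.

σ ≈ 253 MPa (compressive)

With length fixed, the mechanical strain must cancel the thermal strain αΔT = 10.9×10⁻⁶ × 209 = 2278.1×10⁻⁶.
Hence σ = E·αΔT = 111×10³ × 2278.1×10⁻⁶ = 252.9 MPa, compressive.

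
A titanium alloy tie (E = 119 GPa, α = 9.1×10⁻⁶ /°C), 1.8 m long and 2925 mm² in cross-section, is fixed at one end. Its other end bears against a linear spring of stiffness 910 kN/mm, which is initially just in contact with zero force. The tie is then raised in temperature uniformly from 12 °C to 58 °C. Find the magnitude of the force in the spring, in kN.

P ≈ 120 kN

If the spring were absent the tie would lengthen by αΔT L = 9.1×10⁻⁶ × 46 × 1800 = 0.7535 mm.
With a force P in the spring, the elastic change of the tie is PL/(AE) and that of the spring is P/k; compatibility requires their sum to equal δ_free.
P [ L/(AE) + 1/k ] = δ_free → P [ 1800/(2925×119×10³) + 1/(910×10³) ] = 0.7535.
P = 0.7535 / 6.27×10⁻⁶ = 120200 N.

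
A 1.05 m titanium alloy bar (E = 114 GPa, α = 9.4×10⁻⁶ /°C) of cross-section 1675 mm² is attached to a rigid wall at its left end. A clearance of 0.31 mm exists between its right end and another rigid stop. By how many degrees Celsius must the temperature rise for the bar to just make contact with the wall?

ΔT ≈ 31.4 °C

Contact occurs when the free expansion equals the gap: αΔT L = 0.31 mm.
So ΔT = g/(αL) = 0.31/(9.4×10⁻⁶ × 1050) = 31.41 °C.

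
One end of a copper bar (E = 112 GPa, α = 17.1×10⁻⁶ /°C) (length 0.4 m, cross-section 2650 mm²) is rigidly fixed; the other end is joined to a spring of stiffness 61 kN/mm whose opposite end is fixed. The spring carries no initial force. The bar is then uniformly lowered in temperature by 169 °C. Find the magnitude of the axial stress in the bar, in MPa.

If the spring were absent the bar would shorten by αΔT L = 17.1×10⁻⁶ × 169 × 400 = 1.156 mm.
With a force P in the spring, the elastic change of the bar is PL/(AE) and that of the spring is P/k; compatibility requires their sum to equal δ_free.
P [ L/(AE) + 1/k ] = δ_free → P [ 400/(2650×112×10³) + 1/(61×10³) ] = 1.156.
P = 1.156 / 1.774×10⁻⁵ = 65160 N.
σ = P/A = 65160/2650 = 24.59 MPa.

σ ≈ 24.6 MPa (tensile)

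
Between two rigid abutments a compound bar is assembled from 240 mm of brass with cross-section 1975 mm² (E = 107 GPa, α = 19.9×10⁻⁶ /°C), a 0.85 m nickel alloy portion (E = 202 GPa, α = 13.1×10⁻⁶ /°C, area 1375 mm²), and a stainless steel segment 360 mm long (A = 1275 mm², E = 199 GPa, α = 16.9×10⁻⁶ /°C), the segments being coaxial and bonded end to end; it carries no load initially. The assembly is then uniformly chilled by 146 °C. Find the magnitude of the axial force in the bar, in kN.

P ≈ 572 kN (tensile)

If the supports were absent, the total length change would be Σ αᵢΔT Lᵢ = 19.9×10⁻⁶×146×240 + 13.1×10⁻⁶×146×850 + 16.9×10⁻⁶×146×360 = 3.211 mm.
Since the ends are fixed, an axial force P builds up, equal in every segment, with P · Σ Lᵢ/(AᵢEᵢ) = δ_free.
The series flexibility is Σ Lᵢ/(AᵢEᵢ) = 240/(1975×107×10³) + 850/(1375×202×10³) + 360/(1275×199×10³) = 5.615×10⁻⁶ mm/N.
So P = 3.211 / 5.615×10⁻⁶ = 571.9 kN, tensile.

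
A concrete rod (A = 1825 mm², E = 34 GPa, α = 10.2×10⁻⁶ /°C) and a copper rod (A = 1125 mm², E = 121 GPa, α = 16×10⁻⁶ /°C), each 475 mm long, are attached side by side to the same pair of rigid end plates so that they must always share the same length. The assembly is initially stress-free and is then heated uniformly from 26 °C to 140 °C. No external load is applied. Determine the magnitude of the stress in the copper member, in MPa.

Equilibrium of a rigid end plate with no external load gives equal and opposite internal forces ±P in the two members. Since α_{copper} > α_{concrete}, heating drives the copper into compression and the concrete into tension.
Setting the final lengths equal and cancelling L: (α₁ − α₂)ΔT = P/(A₁E₁) + P/(A₂E₂).
|α₁ − α₂|·ΔT = 5.8×10⁻⁶ × 114 = 0.0006612.
1/(A₁E₁) + 1/(A₂E₂) = 1/(1825×34×10³) + 1/(1125×121×10³) = 2.346×10⁻⁸ N⁻¹.
P = 0.0006612 / 2.346×10⁻⁸ = 28180 N = 28.18 kN.
σ_{copper} = P/A₂ = 28180/1125 = 25.05 MPa, compressive.

σ ≈ 25.1 MPa (compressive)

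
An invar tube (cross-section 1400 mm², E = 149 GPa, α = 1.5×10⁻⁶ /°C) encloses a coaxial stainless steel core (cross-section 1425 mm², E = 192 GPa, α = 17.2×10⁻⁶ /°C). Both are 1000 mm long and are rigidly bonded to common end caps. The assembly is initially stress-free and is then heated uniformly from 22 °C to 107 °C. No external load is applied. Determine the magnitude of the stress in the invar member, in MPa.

Equilibrium of a rigid end plate with no external load gives equal and opposite internal forces ±P in the two members. Since α_{stainless steel} > α_{invar}, heating drives the stainless steel into compression and the invar into tension.
Setting the final lengths equal and cancelling L: (α₁ − α₂)ΔT = P/(A₁E₁) + P/(A₂E₂).
|α₁ − α₂|·ΔT = 15.7×10⁻⁶ × 85 = 0.001334.
1/(A₁E₁) + 1/(A₂E₂) = 1/(1400×149×10³) + 1/(1425×192×10³) = 8.449×10⁻⁹ N⁻¹.
So P = 0.001334 / 8.449×10⁻⁹ = 158 kN.
σ_{invar} = P/A₁ = 158000/1400 = 112.8 MPa, tensile.

σ ≈ 113 MPa (tensile)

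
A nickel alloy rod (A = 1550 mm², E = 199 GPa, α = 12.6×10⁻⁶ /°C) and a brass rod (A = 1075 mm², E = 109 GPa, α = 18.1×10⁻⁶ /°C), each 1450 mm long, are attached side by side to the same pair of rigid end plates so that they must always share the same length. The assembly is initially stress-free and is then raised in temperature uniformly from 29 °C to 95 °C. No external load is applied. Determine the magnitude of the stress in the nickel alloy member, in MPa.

Equilibrium of a rigid end plate with no external load gives equal and opposite internal forces ±P in the two members. Since α_{brass} > α_{nickel alloy}, heating drives the brass into compression and the nickel alloy into tension.
Equating the net (thermal + elastic) strains gives |α₁ − α₂|·ΔT = P·[1/(A₁E₁) + 1/(A₂E₂)].
|α₁ − α₂|·ΔT = 5.5×10⁻⁶ × 66 = 0.000363.
1/(A₁E₁) + 1/(A₂E₂) = 1/(1550×199×10³) + 1/(1075×109×10³) = 1.178×10⁻⁸ N⁻¹.
P = 0.000363 / 1.178×10⁻⁸ = 30820 N = 30.82 kN.
σ_{nickel alloy} = P/A₁ = 30820/1550 = 19.89 MPa, tensile.

σ ≈ 19.9 MPa (tensile)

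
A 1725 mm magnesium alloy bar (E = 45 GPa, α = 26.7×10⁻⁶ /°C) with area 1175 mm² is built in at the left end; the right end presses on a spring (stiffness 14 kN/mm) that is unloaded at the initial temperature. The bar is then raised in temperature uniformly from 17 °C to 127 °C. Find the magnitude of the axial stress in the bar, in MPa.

The unrestrained thermal change is αΔT L = 26.7×10⁻⁶ × 110 × 1725 = 5.066 mm.
With a force P in the spring, the elastic change of the bar is PL/(AE) and that of the spring is P/k; compatibility requires their sum to equal δ_free.
So P = δ_free / [L/(AE) + 1/k] = 5.066 / [ 1725/(1175×45×10³) + 1/(14×10³) ].
P = 5.066 / 0.0001041 = 48690 N.
σ = P/A = 48690/1175 = 41.44 MPa.

σ ≈ 41.4 MPa (compressive)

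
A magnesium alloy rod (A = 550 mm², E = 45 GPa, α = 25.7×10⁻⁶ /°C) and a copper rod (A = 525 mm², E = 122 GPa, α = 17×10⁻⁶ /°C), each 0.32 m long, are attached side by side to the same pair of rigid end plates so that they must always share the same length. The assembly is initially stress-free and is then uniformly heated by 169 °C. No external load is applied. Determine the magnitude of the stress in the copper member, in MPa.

The magnesium alloy has the larger α, so on heating it would change length more than the copper if both were free. The rigid plates force a common final length, so the magnesium alloy is put into compression and the copper into tension, with equal and opposite forces P (no external load).
Compatibility of the two members (thermal + elastic change equal): (α₁ − α₂)ΔT = P·[1/(A₁E₁) + 1/(A₂E₂)].
|α₁ − α₂|·ΔT = 8.7×10⁻⁶ × 169 = 0.00147.
1/(A₁E₁) + 1/(A₂E₂) = 1/(550×45×10³) + 1/(525×122×10³) = 5.602×10⁻⁸ N⁻¹.
P = 0.00147 / 5.602×10⁻⁸ = 26250 N = 26.25 kN.
σ_{copper} = P/A₂ = 26250/525 = 50 MPa, tensile.

σ ≈ 50 MPa (tensile)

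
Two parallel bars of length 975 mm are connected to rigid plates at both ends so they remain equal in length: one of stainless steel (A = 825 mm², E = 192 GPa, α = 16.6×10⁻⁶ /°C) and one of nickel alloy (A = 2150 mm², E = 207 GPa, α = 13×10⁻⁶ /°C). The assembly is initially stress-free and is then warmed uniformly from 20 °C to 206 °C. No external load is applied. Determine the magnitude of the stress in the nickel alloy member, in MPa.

Both members must finish at the same length. With the larger α, the stainless steel tends to over-expand; the plates restrain it, putting the stainless steel in compression and the nickel alloy in tension. With no external load the two internal forces are equal and opposite, magnitude P.
Compatibility of the two members (thermal + elastic change equal): (α₁ − α₂)ΔT = P·[1/(A₁E₁) + 1/(A₂E₂)].
|α₁ − α₂|·ΔT = 3.6×10⁻⁶ × 186 = 0.0006696.
1/(A₁E₁) + 1/(A₂E₂) = 1/(825×192×10³) + 1/(2150×207×10³) = 8.56×10⁻⁹ N⁻¹.
So P = 0.0006696 / 8.56×10⁻⁹ = 78.22 kN.
σ_{nickel alloy} = P/A₂ = 78220/2150 = 36.38 MPa, tensile.

σ ≈ 36.4 MPa (tensile)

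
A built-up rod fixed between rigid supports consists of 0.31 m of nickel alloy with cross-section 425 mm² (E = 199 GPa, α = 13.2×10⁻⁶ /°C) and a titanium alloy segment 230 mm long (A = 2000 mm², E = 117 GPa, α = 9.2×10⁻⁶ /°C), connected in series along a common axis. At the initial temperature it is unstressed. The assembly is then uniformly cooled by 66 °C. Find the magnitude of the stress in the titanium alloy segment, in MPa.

σ ≈ 44.1 MPa (tensile)

Free thermal contraction of the whole bar: Σ αᵢΔT Lᵢ = 13.2×10⁻⁶×66×310 + 9.2×10⁻⁶×66×230 = 0.4097 mm.
Since the ends are fixed, an axial force P builds up, equal in every segment, with P · Σ Lᵢ/(AᵢEᵢ) = δ_free.
Σ Lᵢ/(AᵢEᵢ) = 310/(425×199×10³) + 230/(2000×117×10³) = 4.648×10⁻⁶ mm/N.
So P = 0.4097 / 4.648×10⁻⁶ = 88.15 kN, tensile.
σ_{titanium alloy} = P / A = 88150 / 2000 = 44.07 MPa.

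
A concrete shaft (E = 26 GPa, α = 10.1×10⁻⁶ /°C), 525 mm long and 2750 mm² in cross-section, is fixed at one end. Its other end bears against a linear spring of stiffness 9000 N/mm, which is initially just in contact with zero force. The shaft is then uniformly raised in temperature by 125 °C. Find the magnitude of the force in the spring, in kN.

P ≈ 5.6 kN

The unrestrained thermal change is αΔT L = 10.1×10⁻⁶ × 125 × 525 = 0.6628 mm.
With a force P in the spring, the elastic change of the shaft is PL/(AE) and that of the spring is P/k; compatibility requires their sum to equal δ_free.
So P = δ_free / [L/(AE) + 1/k] = 0.6628 / [ 525/(2750×26×10³) + 1/(9000) ].
P = 0.6628 / 0.0001185 = 5596 N.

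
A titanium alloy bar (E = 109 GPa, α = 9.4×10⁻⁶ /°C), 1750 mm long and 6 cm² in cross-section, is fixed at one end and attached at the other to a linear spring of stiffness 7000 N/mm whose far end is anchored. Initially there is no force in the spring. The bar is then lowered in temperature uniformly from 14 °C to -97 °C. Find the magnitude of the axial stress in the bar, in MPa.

If the spring were absent the bar would shorten by αΔT L = 9.4×10⁻⁶ × 111 × 1750 = 1.826 mm.
Let P be the tensile force in the spring. The bar extends elastically by PL/(AE) and the spring stretches by P/k; together these equal δ_free.
P [ L/(AE) + 1/k ] = δ_free → P [ 1750/(600×109×10³) + 1/(7000) ] = 1.826.
P = 1.826 / 0.0001696 = 10770 N.
σ = P/A = 10770/600 = 17.94 MPa.

σ ≈ 17.9 MPa (tensile)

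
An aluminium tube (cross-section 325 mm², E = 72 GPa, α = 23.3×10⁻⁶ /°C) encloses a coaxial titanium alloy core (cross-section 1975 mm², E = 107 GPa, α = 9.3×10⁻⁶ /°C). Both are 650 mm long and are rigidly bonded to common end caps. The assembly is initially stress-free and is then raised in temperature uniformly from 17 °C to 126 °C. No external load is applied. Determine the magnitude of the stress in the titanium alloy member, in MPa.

σ ≈ 16.3 MPa (tensile)

The aluminium has the larger α, so on heating it would change length more than the titanium alloy if both were free. The rigid plates force a common final length, so the aluminium is put into compression and the titanium alloy into tension, with equal and opposite forces P (no external load).
Equating the net (thermal + elastic) strains gives |α₁ − α₂|·ΔT = P·[1/(A₁E₁) + 1/(A₂E₂)].
|α₁ − α₂|·ΔT = 14×10⁻⁶ × 109 = 0.001526.
1/(A₁E₁) + 1/(A₂E₂) = 1/(325×72×10³) + 1/(1975×107×10³) = 4.747×10⁻⁸ N⁻¹.
So P = 0.001526 / 4.747×10⁻⁸ = 32.15 kN.
σ_{titanium alloy} = P/A₂ = 32150/1975 = 16.28 MPa, tensile.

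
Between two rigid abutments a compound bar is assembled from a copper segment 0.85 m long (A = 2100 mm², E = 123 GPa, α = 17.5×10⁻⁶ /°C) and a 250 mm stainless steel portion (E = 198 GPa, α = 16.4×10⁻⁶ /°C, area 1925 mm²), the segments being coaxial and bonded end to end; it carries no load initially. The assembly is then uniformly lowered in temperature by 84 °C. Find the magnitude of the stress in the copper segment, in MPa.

σ ≈ 192 MPa (tensile)

With the walls removed the bar would change length by δ_free = Σ αᵢΔT Lᵢ = 17.5×10⁻⁶×84×850 + 16.4×10⁻⁶×84×250 = 1.594 mm.
The walls prevent any net length change, so an axial force P (same in every segment) develops. Compatibility: P · Σ Lᵢ/(AᵢEᵢ) = δ_free.
Σ Lᵢ/(AᵢEᵢ) = 850/(2100×123×10³) + 250/(1925×198×10³) = 3.947×10⁻⁶ mm/N.
Hence P = δ_free / Σ(L/AE) = 1.594/3.947×10⁻⁶ = 403.9 kN (tensile).
σ_{copper} = P / A = 403900 / 2100 = 192.3 MPa.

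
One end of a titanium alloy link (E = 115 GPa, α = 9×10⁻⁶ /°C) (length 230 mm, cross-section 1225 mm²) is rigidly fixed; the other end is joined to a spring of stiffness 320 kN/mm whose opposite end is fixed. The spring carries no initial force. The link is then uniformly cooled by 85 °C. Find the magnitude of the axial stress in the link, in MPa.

Free thermal contraction: δ_free = αΔT L = 9×10⁻⁶ × 85 × 230 = 0.176 mm.
Let P be the tensile force in the spring. The link extends elastically by PL/(AE) and the spring stretches by P/k; together these equal δ_free.
So P = δ_free / [L/(AE) + 1/k] = 0.176 / [ 230/(1225×115×10³) + 1/(320×10³) ].
P = 0.176 / 4.758×10⁻⁶ = 36980 N.
σ = P/A = 36980/1225 = 30.19 MPa.

σ ≈ 30.2 MPa (tensile)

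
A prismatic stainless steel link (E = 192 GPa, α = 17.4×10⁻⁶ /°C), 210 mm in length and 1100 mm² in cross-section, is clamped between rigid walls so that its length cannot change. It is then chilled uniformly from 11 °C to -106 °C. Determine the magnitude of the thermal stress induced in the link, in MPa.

With length fixed, the mechanical strain must cancel the thermal strain αΔT = 17.4×10⁻⁶ × 117 = 2035.8×10⁻⁶.
The stress required to suppress this strain is σ = Eε = 192×10³ × 2035.8×10⁻⁶ = 390.9 MPa, tensile since the link is trying to contract.

σ ≈ 391 MPa (tensile)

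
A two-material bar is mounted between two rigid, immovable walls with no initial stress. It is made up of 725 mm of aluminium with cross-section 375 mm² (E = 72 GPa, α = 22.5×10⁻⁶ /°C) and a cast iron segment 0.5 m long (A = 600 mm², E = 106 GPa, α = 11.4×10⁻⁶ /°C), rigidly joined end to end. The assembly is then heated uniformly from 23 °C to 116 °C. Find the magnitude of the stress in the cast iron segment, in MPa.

If the supports were absent, the total length change would be Σ αᵢΔT Lᵢ = 22.5×10⁻⁶×93×725 + 11.4×10⁻⁶×93×500 = 2.047 mm.
The walls prevent any net length change, so an axial force P (same in every segment) develops. Compatibility: P · Σ Lᵢ/(AᵢEᵢ) = δ_free.
The series flexibility is Σ Lᵢ/(AᵢEᵢ) = 725/(375×72×10³) + 500/(600×106×10³) = 3.471×10⁻⁵ mm/N.
P = 2.047 / 3.471×10⁻⁵ = 58970 N = 58.97 kN, compressive.
σ_{cast iron} = P / A = 58970 / 600 = 98.29 MPa.

σ ≈ 98.3 MPa (compressive)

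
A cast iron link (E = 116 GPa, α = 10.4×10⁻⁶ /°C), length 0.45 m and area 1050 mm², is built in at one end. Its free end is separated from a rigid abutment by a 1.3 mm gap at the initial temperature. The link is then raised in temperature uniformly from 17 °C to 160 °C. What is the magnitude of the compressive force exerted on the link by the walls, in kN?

Free thermal elongation = αΔT L = 10.4×10⁻⁶ × 143 × 450 = 0.6692 mm.
This is smaller than the 1.3 mm clearance, so the link expands freely without reaching the stop — the stress is zero.

P ≈ 0 kN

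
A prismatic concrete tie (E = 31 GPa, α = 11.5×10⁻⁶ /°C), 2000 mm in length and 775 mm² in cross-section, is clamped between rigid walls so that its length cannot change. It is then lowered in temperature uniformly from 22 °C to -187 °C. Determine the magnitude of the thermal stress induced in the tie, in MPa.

Because both ends are immovable the net strain is zero, and the suppressed thermal strain is αΔT = 11.5×10⁻⁶ × 209 = 2403.5×10⁻⁶.
Hence σ = E·αΔT = 31×10³ × 2403.5×10⁻⁶ = 74.51 MPa, tensile.

σ ≈ 74.5 MPa (tensile)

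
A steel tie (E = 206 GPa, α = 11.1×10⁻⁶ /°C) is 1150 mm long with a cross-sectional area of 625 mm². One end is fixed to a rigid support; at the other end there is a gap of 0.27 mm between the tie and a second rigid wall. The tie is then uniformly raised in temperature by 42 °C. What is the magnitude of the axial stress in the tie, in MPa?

σ ≈ 47.7 MPa (compressive)

If the wall were absent the tie would grow by αΔT L = 11.1×10⁻⁶ × 42 × 1150 = 0.5361 mm.
After closing the 0.27 mm clearance, 0.5361 − 0.27 = 0.2661 mm of expansion remains to be suppressed by the wall.
That suppressed elongation corresponds to σ = E·Δ/L = 206×10³ × 0.2661/1150 = 47.67 MPa.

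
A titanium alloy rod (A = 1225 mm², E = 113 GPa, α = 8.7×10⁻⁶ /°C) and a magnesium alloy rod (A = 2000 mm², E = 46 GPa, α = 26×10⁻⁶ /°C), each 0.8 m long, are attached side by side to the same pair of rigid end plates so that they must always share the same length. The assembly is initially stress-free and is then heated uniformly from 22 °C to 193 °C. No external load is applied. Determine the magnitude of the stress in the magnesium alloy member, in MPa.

Both members must finish at the same length. With the larger α, the magnesium alloy tends to over-expand; the plates restrain it, putting the magnesium alloy in compression and the titanium alloy in tension. With no external load the two internal forces are equal and opposite, magnitude P.
Compatibility of the two members (thermal + elastic change equal): (α₁ − α₂)ΔT = P·[1/(A₁E₁) + 1/(A₂E₂)].
|α₁ − α₂|·ΔT = 17.3×10⁻⁶ × 171 = 0.002958.
1/(A₁E₁) + 1/(A₂E₂) = 1/(1225×113×10³) + 1/(2000×46×10³) = 1.809×10⁻⁸ N⁻¹.
P = 0.002958 / 1.809×10⁻⁸ = 163500 N = 163.5 kN.
σ_{magnesium alloy} = P/A₂ = 163500/2000 = 81.75 MPa, compressive.

σ ≈ 81.7 MPa (compressive)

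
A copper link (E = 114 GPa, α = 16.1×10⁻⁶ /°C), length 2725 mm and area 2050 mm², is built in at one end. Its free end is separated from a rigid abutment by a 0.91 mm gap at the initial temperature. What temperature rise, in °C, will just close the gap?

ΔT ≈ 20.7 °C

The gap closes when αΔT L = 0.91 mm, since the link is still unstressed at that instant.
ΔT = 0.91 / (16.1×10⁻⁶ × 2725) = 20.74 °C.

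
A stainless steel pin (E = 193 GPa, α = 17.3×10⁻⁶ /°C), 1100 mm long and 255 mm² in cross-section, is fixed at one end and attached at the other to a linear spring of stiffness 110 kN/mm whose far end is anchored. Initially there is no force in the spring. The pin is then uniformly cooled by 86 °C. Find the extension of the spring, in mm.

Free thermal contraction: δ_free = αΔT L = 17.3×10⁻⁶ × 86 × 1100 = 1.637 mm.
With a force P in the spring, the elastic change of the pin is PL/(AE) and that of the spring is P/k; compatibility requires their sum to equal δ_free.
P [ L/(AE) + 1/k ] = δ_free → P [ 1100/(255×193×10³) + 1/(110×10³) ] = 1.637.
P = 1.637 / 3.144×10⁻⁵ = 52050 N.
Spring extension = P/k = 52050/(110×10³) = 0.4732 mm.

δ ≈ 0.473 mm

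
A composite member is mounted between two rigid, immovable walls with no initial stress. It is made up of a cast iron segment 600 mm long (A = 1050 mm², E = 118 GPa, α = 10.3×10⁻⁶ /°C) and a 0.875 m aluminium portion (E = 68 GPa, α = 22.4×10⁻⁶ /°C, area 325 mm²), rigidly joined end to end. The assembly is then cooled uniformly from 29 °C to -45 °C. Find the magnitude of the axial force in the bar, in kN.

If the supports were absent, the total length change would be Σ αᵢΔT Lᵢ = 10.3×10⁻⁶×74×600 + 22.4×10⁻⁶×74×875 = 1.908 mm.
The walls prevent any net length change, so an axial force P (same in every segment) develops. Compatibility: P · Σ Lᵢ/(AᵢEᵢ) = δ_free.
Σ Lᵢ/(AᵢEᵢ) = 600/(1050×118×10³) + 875/(325×68×10³) = 4.444×10⁻⁵ mm/N.
Hence P = δ_free / Σ(L/AE) = 1.908/4.444×10⁻⁵ = 42.93 kN (tensile).

P ≈ 42.9 kN (tensile)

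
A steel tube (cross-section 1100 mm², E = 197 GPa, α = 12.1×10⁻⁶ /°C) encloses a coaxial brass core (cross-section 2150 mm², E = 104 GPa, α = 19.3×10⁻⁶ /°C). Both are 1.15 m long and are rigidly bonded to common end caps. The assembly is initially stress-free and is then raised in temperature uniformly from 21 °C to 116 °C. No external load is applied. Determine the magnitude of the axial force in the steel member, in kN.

P ≈ 75.3 kN (tensile in the steel)

Equilibrium of a rigid end plate with no external load gives equal and opposite internal forces ±P in the two members. Since α_{brass} > α_{steel}, heating drives the brass into compression and the steel into tension.
Setting the final lengths equal and cancelling L: (α₁ − α₂)ΔT = P/(A₁E₁) + P/(A₂E₂).
|α₁ − α₂|·ΔT = 7.2×10⁻⁶ × 95 = 0.000684.
1/(A₁E₁) + 1/(A₂E₂) = 1/(1100×197×10³) + 1/(2150×104×10³) = 9.087×10⁻⁹ N⁻¹.
P = 0.000684 / 9.087×10⁻⁹ = 75270 N = 75.27 kN.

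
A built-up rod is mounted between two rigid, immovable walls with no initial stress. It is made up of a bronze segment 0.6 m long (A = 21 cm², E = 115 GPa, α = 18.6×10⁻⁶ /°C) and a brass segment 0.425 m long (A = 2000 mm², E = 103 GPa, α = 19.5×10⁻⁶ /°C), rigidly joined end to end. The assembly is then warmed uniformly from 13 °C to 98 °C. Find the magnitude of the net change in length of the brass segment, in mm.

|ΔL| ≈ 0.0455 mm

With the walls removed the bar would change length by δ_free = Σ αᵢΔT Lᵢ = 18.6×10⁻⁶×85×600 + 19.5×10⁻⁶×85×425 = 1.653 mm.
The walls prevent any net length change, so an axial force P (same in every segment) develops. Compatibility: P · Σ Lᵢ/(AᵢEᵢ) = δ_free.
Σ Lᵢ/(AᵢEᵢ) = 600/(2100×115×10³) + 425/(2000×103×10³) = 4.548×10⁻⁶ mm/N.
Hence P = δ_free / Σ(L/AE) = 1.653/4.548×10⁻⁶ = 363.5 kN (compressive).
For the brass segment, free thermal change = 19.5×10⁻⁶×85×425 = 0.7044 mm and elastic change from P = 363500×425/(2000×103×10³) = 0.7499 mm; these oppose, so the net change is 0.0455 mm (segment shortens).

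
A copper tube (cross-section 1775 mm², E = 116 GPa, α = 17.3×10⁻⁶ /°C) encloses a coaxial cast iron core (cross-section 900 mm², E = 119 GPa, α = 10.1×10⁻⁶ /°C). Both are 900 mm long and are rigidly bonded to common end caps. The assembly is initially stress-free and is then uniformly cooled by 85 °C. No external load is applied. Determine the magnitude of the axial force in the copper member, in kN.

P ≈ 43.1 kN (tensile in the copper)

Both members must finish at the same length. With the larger α, the copper tends to over-contract; the plates restrain it, putting the copper in tension and the cast iron in compression. With no external load the two internal forces are equal and opposite, magnitude P.
Compatibility of the two members (thermal + elastic change equal): (α₁ − α₂)ΔT = P·[1/(A₁E₁) + 1/(A₂E₂)].
|α₁ − α₂|·ΔT = 7.2×10⁻⁶ × 85 = 0.000612.
1/(A₁E₁) + 1/(A₂E₂) = 1/(1775×116×10³) + 1/(900×119×10³) = 1.419×10⁻⁸ N⁻¹.
So P = 0.000612 / 1.419×10⁻⁸ = 43.12 kN.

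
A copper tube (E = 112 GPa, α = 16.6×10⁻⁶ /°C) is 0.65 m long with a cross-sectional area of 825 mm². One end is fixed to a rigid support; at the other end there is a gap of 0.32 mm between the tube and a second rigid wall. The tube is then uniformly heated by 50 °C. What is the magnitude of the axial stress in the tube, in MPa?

If the wall were absent the tube would grow by αΔT L = 16.6×10⁻⁶ × 50 × 650 = 0.5395 mm.
After closing the 0.32 mm clearance, 0.5395 − 0.32 = 0.2195 mm of expansion remains to be suppressed by the wall.
So σ = E(δ_free − g)/L = 112×10³ × 0.2195/650 = 37.82 MPa.

σ ≈ 37.8 MPa (compressive)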